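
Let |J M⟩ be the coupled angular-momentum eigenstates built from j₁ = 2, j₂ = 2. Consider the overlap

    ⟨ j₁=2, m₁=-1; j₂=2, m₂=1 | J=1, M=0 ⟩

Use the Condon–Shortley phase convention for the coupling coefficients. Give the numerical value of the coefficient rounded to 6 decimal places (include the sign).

triangle: 3!×1!×1!/6! = 6/720
(j±m)!: 1!×3!×3!×1!×1!×1! = 36
prefactor² = (2J+1)×Δ×N² = 9/10
  k=2: +1/(2!×1!×1!×1!×0!×0!) = 1/2
  k=3: −1/(3!×0!×0!×0!×1!×1!) = -1/6
Σ = 1/3  ⇒  CG² = 9/10×(1/3)² = 1/10
CG = +√(1/10) = +0.316228

+0.316228  (= +√(1/10))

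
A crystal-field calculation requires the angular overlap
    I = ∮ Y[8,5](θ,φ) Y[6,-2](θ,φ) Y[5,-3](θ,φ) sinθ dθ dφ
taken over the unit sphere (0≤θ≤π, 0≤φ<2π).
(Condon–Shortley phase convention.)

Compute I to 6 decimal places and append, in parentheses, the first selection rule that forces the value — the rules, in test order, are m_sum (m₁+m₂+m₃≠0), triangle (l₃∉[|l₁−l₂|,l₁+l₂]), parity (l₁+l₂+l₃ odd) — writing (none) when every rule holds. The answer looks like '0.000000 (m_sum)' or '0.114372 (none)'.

0.000000 (parity)

L=19 odd ⇒ parity kills the (l;000) factor ⇒ I = 0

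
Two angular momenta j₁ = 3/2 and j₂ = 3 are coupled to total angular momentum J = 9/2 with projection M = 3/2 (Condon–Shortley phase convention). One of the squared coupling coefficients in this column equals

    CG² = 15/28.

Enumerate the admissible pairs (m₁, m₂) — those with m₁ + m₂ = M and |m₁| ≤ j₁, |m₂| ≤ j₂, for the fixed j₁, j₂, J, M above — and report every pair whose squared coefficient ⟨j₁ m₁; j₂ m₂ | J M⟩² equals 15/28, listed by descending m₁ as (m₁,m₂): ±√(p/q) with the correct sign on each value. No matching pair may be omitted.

Admissible pairs with m₁+m₂ = M = 3/2: (-3/2,3), (-1/2,2), (1/2,1), (3/2,0)
  (m₁,m₂)=(3/2,0): CG² = 5/21, CG = +√(5/21)
  (m₁,m₂)=(1/2,1): CG² = 15/28, CG = +√(15/28)   ← matches the target
  (m₁,m₂)=(-1/2,2): CG² = 3/14, CG = +√(3/14)
  (m₁,m₂)=(-3/2,3): CG² = 1/84, CG = +√(1/84)
Pairs with CG² = 15/28: (1/2,1): +√(15/28)

(1/2,1): +√(15/28)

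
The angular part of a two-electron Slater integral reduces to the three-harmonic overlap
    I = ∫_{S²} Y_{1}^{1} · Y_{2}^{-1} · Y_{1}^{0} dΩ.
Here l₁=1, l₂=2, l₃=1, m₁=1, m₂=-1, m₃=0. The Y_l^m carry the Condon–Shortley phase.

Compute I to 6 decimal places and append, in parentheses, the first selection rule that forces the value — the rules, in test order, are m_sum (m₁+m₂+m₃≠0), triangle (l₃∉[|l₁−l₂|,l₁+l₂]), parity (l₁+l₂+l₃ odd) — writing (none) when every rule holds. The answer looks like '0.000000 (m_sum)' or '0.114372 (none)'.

m-sum 0 ✓  L=4 even ✓  1≤1≤3 ✓
Π(2lᵢ+1) = 3×5×3 = 45
triangle coeff Δ(1,2,1) = 1/30
Σ_t [1,1]: t=1:−1/1 = -1/1
(3j)²=2/15 [(1 2 1; 0 0 0)], sign=+1
Σ_t [0,0]: t=0:+1/2 = 1/2
(3j)²=1/10 [(1 2 1; 1 -1 0)], sign=-1
⇒ 4πI² = 3/5
I = (-1)√(3/5/(4π)) = -0.21850969
No selection rule forces the value: the integral is nonzero (none).

-0.218510 (none)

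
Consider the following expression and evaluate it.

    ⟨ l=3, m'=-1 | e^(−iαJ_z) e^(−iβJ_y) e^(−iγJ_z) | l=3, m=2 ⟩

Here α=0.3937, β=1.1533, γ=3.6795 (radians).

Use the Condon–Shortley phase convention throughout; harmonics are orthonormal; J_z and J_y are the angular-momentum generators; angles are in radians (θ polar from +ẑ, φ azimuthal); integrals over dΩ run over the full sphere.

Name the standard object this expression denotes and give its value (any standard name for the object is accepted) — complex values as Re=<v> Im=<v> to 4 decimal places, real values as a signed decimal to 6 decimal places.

Wigner D-matrix element, Re=0.3696 Im=-0.3002

This is a Wigner D-matrix element — the rotation-matrix element ⟨l m'| R(α,β,γ) |l m⟩ in the angular-momentum basis.
Split into d^3_{-1,2}(β=1.1533) × two z-phases.
Half-angle: c=0.838294, s=0.545219. N=√(2·24·120·1)=75.894664
k∈{3,4} keeps every argument non-negative
  k=3: (−1)^0·75.8947/(12)·0.8383^3·0.5452^3 = +0.603853
  k=4: (−1)^1·75.8947/(24)·0.8383^1·0.5452^5 = -0.127717
d^3_{-1,2}(1.1533) = +0.603853 -0.127717 = +0.476135
D = (+0.923496+0.383608i)·(+0.476135)·(+0.475015-0.879977i) = +0.369596-0.300173i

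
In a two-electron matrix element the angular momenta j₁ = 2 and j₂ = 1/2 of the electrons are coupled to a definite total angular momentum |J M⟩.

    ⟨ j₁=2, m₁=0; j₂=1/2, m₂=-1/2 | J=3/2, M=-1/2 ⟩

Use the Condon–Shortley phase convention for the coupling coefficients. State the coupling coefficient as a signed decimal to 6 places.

+√(2/5) = +0.632456

j₁+j₂−J=1  J+j₁−j₂=3  J−j₁+j₂=0  j₁+j₂+J+1=5
(j₁±m₁, j₂±m₂, J±M) = (2,2,0,1,1,2)
P² = 8/5
sum k=0..0:
  [0] +1/2 = 1/2
S = 1/2
C² = P²·S² = 2/5 ; C = +0.632456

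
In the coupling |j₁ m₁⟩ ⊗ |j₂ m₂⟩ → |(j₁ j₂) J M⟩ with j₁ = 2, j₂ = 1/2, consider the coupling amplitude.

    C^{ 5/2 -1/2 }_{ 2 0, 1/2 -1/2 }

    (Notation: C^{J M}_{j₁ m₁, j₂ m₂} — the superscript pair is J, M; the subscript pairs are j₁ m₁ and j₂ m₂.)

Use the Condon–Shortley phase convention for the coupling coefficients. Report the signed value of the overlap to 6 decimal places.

j₁+j₂−J=0  J+j₁−j₂=4  J−j₁+j₂=1  j₁+j₂+J+1=6
(j₁±m₁, j₂±m₂, J±M) = (2,2,0,1,2,3)
P² = 48/5
sum k=0..0:
  [0] +1/4 = 1/4
S = 1/4
C² = P²·S² = 3/5 ; C = +0.774597

+√(3/5) = +0.774597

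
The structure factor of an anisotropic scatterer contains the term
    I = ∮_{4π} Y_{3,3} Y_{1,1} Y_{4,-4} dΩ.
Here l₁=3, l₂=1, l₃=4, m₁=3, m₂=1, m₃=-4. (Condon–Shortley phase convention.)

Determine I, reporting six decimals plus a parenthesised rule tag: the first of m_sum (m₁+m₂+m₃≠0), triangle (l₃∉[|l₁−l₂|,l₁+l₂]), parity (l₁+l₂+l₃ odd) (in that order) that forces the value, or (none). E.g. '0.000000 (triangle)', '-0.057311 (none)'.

m-sum 0 ✓  L=8 even ✓  2≤4≤4 ✓
Π(2lᵢ+1) = 7×3×9 = 189
triangle coeff Δ(3,1,4) = 1/252
Σ_t [0,0]: t=0:+1/36 = 1/36
(3j)²=4/63 [(3 1 4; 0 0 0)], sign=+1
Σ_t [0,0]: t=0:+1/1440 = 1/1440
(3j)²=1/9 [(3 1 4; 3 1 -4)], sign=+1
⇒ 4πI² = 4/3
I = (+1)√(4/3/(4π)) = 0.32573501
No selection rule forces the value: the integral is nonzero (none).

0.325735 (none)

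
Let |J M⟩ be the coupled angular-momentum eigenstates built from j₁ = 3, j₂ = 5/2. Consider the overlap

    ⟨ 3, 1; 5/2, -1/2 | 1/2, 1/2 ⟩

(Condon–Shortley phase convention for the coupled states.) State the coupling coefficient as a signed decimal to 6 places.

triangle: 5!×1!×0!/7! = 120/5040
(j±m)!: 4!×2!×2!×3!×1!×0! = 576
prefactor² = (2J+1)×Δ×N² = 192/7
  k=2: +1/(2!×3!×0!×0!×1!×0!) = 1/12
Σ = 1/12  ⇒  CG² = 192/7×(1/12)² = 4/21
CG = +√(4/21) = +0.436436

+0.436436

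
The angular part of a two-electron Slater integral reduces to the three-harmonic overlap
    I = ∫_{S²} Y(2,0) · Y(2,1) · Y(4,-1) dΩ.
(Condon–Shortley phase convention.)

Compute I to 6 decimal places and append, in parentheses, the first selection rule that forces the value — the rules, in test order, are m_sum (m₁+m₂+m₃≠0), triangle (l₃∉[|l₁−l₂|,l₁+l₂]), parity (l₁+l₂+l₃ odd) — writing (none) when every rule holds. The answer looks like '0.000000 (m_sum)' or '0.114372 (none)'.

-0.220728 (none)

Checks pass: Σm=0; 8 even; l₃=4∈[0,4].
(2·2+1)(2·2+1)(2·4+1) = 225
Δ: 0! 4! 4! / 9! → 1/630
sum: t=0:+1/16 = 1/16
3j²(2 2 4; 0 0 0) = Δ·Π!·Σ² = 2/35  (sign +1)
sum: t=0:+1/24 = 1/24
3j²(2 2 4; 0 1 -1) = Δ·Π!·Σ² = 1/21  (sign -1)
combine: 4πI² = 225·2/35·1/21 = 30/49
take √, sign -1: I = -0.22072812
No selection rule forces the value: the integral is nonzero (none).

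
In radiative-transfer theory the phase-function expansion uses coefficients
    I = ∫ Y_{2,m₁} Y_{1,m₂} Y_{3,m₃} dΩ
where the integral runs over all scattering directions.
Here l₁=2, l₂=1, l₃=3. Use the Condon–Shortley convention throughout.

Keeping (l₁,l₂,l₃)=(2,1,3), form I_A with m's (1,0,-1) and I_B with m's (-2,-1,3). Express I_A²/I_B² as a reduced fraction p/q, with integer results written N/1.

8/15

Same 2,1,3: normalisation and zero-m 3j drop out of the ratio.
A: Δ: 0! 4! 2! / 7! → 1/105; sum: t=0:+1/6 = 1/6; 3j²(2 1 3; 1 0 -1) = Δ·Π!·Σ² = 8/105  (sign +1)
B: Δ: 0! 4! 2! / 7! → 1/105; sum: t=0:+1/48 = 1/48; 3j²(2 1 3; -2 -1 3) = Δ·Π!·Σ² = 1/7  (sign +1)
I_A²/I_B² = (8/105)/(1/7) = 8/15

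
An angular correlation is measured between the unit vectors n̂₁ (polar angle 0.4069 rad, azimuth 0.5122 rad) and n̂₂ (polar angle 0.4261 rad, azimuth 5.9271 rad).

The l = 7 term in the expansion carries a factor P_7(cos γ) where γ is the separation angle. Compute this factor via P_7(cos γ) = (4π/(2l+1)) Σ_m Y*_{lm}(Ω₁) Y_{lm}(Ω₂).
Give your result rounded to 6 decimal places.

Expand P_7 via completeness: Σ_{m} conj(Y_{7,m}) at Ω₁ times Y_{7,m} at Ω₂ —
  m=-7: Y*=(-0.000687, -0.000327)  Y=(-0.000821, 0.000623)  product (0.000001, -0.000000)
  m=-6: Y*=(-0.006587, 0.000451)  Y=(-0.004553, 0.007171)  product (0.000027, -0.000049)
  m=-5: Y*=(-0.029680, 0.019471)  Y=(-0.009007, 0.042337)  product (-0.000557, -0.001432)
  m=-4: Y*=(-0.060569, 0.116912)  Y=(0.022140, 0.150088)  product (-0.018888, -0.006502)
  m=-3: Y*=(0.011501, 0.336185)  Y=(0.175298, 0.318952)  product (-0.105211, 0.062601)
  m=-2: Y*=(0.279970, 0.460357)  Y=(0.407268, 0.351599)  product (-0.047838, 0.285926)
  m=-1: Y*=(0.311081, 0.174905)  Y=(0.276506, 0.102844)  product (0.068028, 0.080355)
  m=+0: Y*=(-0.307772, -0.000000)  Y=(-0.354644, 0.000000)  product (0.109149, 0.000000)
  m=+1: Y*=(-0.311081, 0.174905)  Y=(-0.276506, 0.102844)  product (0.068028, -0.080355)
  m=+2: Y*=(0.279970, -0.460357)  Y=(0.407268, -0.351599)  product (-0.047838, -0.285926)
  m=+3: Y*=(-0.011501, 0.336185)  Y=(-0.175298, 0.318952)  product (-0.105211, -0.062601)
  m=+4: Y*=(-0.060569, -0.116912)  Y=(0.022140, -0.150088)  product (-0.018888, 0.006502)
  m=+5: Y*=(0.029680, 0.019471)  Y=(0.009007, 0.042337)  product (-0.000557, 0.001432)
  m=+6: Y*=(-0.006587, -0.000451)  Y=(-0.004553, -0.007171)  product (0.000027, 0.000049)
  m=+7: Y*=(0.000687, -0.000327)  Y=(0.000821, 0.000623)  product (0.000001, 0.000000)
Total Σ_m = (-0.099728, 0.000000). Multiply by 0.837758: (-0.083548, 0.000000). P_7(cos γ) = -0.083548

-0.083548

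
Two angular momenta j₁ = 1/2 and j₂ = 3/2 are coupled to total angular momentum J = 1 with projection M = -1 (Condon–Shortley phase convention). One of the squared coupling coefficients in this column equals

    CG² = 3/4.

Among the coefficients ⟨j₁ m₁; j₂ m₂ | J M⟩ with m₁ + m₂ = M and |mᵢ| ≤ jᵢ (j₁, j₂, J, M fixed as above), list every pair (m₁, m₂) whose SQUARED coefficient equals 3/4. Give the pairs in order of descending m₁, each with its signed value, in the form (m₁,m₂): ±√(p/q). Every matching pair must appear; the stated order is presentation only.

(1/2,-3/2): +√(3/4)

Admissible pairs with m₁+m₂ = M = -1: (-1/2,-1/2), (1/2,-3/2)
  (m₁,m₂)=(1/2,-3/2): CG² = 3/4, CG = +√(3/4)   ← matches the target
  (m₁,m₂)=(-1/2,-1/2): CG² = 1/4, CG = −√(1/4)
Pairs with CG² = 3/4: (1/2,-3/2): +√(3/4)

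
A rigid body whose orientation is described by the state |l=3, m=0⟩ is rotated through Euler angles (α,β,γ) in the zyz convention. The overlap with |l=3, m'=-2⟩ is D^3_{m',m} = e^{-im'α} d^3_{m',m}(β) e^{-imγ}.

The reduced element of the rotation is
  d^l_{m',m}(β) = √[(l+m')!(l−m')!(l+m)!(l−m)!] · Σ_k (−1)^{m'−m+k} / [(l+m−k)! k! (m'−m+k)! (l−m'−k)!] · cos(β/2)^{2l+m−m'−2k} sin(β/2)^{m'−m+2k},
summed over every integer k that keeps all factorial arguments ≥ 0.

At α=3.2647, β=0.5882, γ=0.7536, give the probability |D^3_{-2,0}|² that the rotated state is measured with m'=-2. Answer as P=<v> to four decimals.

P=0.1230

Split into d^3_{-2,0}(β=0.5882) × two z-phases.
c=cos(0.588200/2)=0.957063, s=sin(0.588200/2)=0.289879; N=√[1·120·6·6]=65.726707
k: max(0,(0)−(-2))=2 … min(3+(0),3−(-2))=3
  k=2: (−1)^0·65.7267/(12)·0.9571^4·0.2899^2 = +0.386150
  k=3: (−1)^1·65.7267/(12)·0.9571^2·0.2899^4 = -0.035425
d^3_{-2,0}(0.5882) = +0.386150 -0.035425 = +0.350725
|D^3_{-2,0}|² = |d^3_{-2,0}(β)|² = (+0.350725)² = 0.123008 (the z-rotation phases have unit modulus)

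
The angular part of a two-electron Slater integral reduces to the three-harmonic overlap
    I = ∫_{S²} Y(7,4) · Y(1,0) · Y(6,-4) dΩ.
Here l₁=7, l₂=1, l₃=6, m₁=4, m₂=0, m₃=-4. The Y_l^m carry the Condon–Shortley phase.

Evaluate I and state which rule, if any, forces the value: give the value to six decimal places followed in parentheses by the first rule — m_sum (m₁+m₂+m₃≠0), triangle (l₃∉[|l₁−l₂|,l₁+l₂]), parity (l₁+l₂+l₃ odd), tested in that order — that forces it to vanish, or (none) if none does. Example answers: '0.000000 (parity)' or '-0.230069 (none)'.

0.201000 (none)

Checks pass: Σm=0; 14 even; l₃=6∈[6,8].
(2·7+1)(2·1+1)(2·6+1) = 585
Δ: 2! 12! 0! / 15! → 1/1365
sum: t=1:−1/518400 = -1/518400
3j²(7 1 6; 0 0 0) = Δ·Π!·Σ² = 7/195  (sign -1)
sum: t=1:−1/7257600 = -1/7257600
3j²(7 1 6; 4 0 -4) = Δ·Π!·Σ² = 11/455  (sign -1)
combine: 4πI² = 585·7/195·11/455 = 33/65
take √, sign +1: I = 0.20099968
No selection rule forces the value: the integral is nonzero (none).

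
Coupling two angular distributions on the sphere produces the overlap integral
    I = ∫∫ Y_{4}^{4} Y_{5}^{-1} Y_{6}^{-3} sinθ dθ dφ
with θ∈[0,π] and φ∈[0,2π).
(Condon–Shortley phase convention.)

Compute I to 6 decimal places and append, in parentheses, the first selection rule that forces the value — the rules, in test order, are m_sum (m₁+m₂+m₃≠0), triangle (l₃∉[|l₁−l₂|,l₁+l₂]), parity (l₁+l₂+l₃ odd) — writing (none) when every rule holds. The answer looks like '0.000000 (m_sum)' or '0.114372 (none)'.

0.000000 (parity)

Σlᵢ=15 odd — θ-integrand is odd under cosθ→−cosθ; I=0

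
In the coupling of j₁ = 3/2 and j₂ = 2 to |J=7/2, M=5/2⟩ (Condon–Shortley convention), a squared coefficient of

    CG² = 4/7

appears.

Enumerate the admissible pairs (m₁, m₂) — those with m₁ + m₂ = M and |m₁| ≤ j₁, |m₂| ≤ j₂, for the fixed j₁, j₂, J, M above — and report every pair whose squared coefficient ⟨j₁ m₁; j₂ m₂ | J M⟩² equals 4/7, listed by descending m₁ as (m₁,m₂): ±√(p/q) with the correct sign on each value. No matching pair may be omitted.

Admissible pairs with m₁+m₂ = M = 5/2: (1/2,2), (3/2,1)
  (m₁,m₂)=(3/2,1): CG² = 4/7, CG = +√(4/7)   ← matches the target
  (m₁,m₂)=(1/2,2): CG² = 3/7, CG = +√(3/7)
Pairs with CG² = 4/7: (3/2,1): +√(4/7)

(3/2,1): +√(4/7)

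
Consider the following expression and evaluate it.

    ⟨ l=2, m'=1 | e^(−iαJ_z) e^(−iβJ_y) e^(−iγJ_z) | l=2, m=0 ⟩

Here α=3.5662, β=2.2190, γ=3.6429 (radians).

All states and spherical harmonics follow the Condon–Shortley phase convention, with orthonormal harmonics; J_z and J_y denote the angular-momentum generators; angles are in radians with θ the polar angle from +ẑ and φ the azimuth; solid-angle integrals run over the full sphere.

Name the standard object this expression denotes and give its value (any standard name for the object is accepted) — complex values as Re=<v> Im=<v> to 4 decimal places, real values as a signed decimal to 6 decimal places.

Wigner D-matrix element, Re=-0.5371 Im=0.2428

This is a Wigner D-matrix element — the rotation-matrix element ⟨l m'| R(α,β,γ) |l m⟩ in the angular-momentum basis.
D^2_{1,0}(3.5662,2.2190,3.6429) = e^{-i·1·3.5662}·d^2_{1,0}(2.2190)·e^{-i·0·3.6429}. Compute d first:
Half-angle: c=0.445109, s=0.895476. N=√(6·1·2·2)=4.898979
The bounds max(0,m−m')=0 and min(l+m,l−m')=1 give 2 terms
  k=0: (−1)^1·4.8990/(2)·0.4451^3·0.8955^1 = -0.193433
  k=1: (−1)^2·4.8990/(2)·0.4451^1·0.8955^3 = +0.782897
d^2_{1,0}(2.2190) = -0.193433 +0.782897 = +0.589464
D = (-0.911201+0.411963i)·(+0.589464)·(+1.000000+0.000000i) = -0.537120+0.242837i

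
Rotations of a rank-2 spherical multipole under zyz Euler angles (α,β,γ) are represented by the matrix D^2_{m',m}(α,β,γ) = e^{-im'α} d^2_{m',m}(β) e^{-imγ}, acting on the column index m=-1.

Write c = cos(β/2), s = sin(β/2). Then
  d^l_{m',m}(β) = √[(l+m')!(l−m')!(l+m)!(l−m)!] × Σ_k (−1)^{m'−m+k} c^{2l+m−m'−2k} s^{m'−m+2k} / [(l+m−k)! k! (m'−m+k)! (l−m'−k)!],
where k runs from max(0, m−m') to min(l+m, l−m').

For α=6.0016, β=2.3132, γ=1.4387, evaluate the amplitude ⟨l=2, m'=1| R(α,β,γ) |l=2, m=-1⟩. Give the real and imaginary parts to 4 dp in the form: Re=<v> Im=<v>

Re=0.0439 Im=-0.2918

Split into d^2_{1,-1}(β=2.3132) × two z-phases.
With c≡cos(β/2)=0.402454 and s≡sin(β/2)=0.915440, N=[6·1·1·6]^{1/2}=6.000000
The bounds max(0,m−m')=0 and min(l+m,l−m')=1 give 2 terms
  k=0: (−1)^2·6.0000/(2)·0.4025^2·0.9154^2 = +0.407206
  k=1: (−1)^3·6.0000/(6)·0.4025^0·0.9154^4 = -0.702295
d^2_{1,-1}(2.3132) = +0.407206 -0.702295 = -0.295089
D = (+0.960616+0.277879i)·(-0.295089)·(+0.131712+0.991288i) = +0.043948-0.291798i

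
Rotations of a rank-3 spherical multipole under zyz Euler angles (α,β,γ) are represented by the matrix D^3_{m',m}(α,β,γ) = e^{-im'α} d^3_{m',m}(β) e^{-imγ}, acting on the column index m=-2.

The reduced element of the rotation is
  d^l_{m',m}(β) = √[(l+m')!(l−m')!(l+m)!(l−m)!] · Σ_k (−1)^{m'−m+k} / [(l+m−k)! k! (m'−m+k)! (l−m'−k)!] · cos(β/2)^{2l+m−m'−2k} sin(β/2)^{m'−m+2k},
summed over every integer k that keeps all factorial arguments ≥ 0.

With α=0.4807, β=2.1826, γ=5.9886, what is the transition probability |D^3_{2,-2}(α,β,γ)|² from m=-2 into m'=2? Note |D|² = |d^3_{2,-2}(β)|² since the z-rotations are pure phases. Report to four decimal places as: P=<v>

First d^3_{2,-2}(β=2.1826), then the phase factors e^{-i(2)α} and e^{-i(-2)γ}:
c=cos(2.182600/2)=0.461332, s=sin(2.182600/2)=0.887227; N=√[120·1·1·120]=120.000000
The bounds max(0,m−m')=0 and min(l+m,l−m')=1 give 2 terms
  k=0: (−1)^4·120.0000/(24)·0.4613^2·0.8872^4 = +0.659383
  k=1: (−1)^5·120.0000/(120)·0.4613^0·0.8872^6 = -0.487764
d^3_{2,-2}(2.1826) = +0.659383 -0.487764 = +0.171619
|D^3_{2,-2}|² = |d^3_{2,-2}(β)|² = (+0.171619)² = 0.029453 (the z-rotation phases have unit modulus)

P=0.0295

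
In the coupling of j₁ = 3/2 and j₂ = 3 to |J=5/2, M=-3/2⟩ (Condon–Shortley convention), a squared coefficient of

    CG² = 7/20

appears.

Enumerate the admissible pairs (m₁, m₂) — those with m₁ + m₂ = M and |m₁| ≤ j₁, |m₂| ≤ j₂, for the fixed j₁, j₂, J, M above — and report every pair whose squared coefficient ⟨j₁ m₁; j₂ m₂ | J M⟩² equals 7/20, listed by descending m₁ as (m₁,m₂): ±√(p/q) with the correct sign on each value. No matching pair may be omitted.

(-1/2,-1): −√(7/20)

Admissible pairs with m₁+m₂ = M = -3/2: (-3/2,0), (-1/2,-1), (1/2,-2), (3/2,-3)
  (m₁,m₂)=(3/2,-3): CG² = 9/28, CG = +√(9/28)
  (m₁,m₂)=(1/2,-2): CG² = 1/14, CG = +√(1/14)
  (m₁,m₂)=(-1/2,-1): CG² = 7/20, CG = −√(7/20)   ← matches the target
  (m₁,m₂)=(-3/2,0): CG² = 9/35, CG = +√(9/35)
Pairs with CG² = 7/20: (-1/2,-1): −√(7/20)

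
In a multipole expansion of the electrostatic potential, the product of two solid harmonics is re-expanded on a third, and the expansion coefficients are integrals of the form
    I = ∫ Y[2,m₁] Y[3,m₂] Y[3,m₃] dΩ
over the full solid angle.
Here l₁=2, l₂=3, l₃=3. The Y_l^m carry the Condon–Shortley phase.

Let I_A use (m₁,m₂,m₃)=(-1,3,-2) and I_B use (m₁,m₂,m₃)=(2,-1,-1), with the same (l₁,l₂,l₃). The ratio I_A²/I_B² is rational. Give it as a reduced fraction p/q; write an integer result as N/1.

l's match ⇒ only the (l;m) 3-j factors differ between A and B.
A: triangle coeff Δ(2,3,3) = 1/3780; Σ_t [2,2]: t=2:+1/48 = 1/48; (3j)²=5/84 [(2 3 3; -1 3 -2)], sign=-1
B: triangle coeff Δ(2,3,3) = 1/3780; Σ_t [0,0]: t=0:+1/16 = 1/16; (3j)²=2/35 [(2 3 3; 2 -1 -1)], sign=+1
I_A²/I_B² = (5/84)/(2/35) = 25/24

25/24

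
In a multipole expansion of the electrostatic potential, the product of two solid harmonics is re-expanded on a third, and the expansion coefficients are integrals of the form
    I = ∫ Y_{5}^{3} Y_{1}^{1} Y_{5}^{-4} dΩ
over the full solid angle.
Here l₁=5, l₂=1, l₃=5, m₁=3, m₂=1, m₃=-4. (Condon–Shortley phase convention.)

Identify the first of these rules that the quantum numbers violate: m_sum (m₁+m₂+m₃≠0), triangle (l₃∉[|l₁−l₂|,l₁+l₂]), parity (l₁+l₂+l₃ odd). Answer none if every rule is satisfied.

azimuthal sum: 3 + 1 − 4 = 0  ✓
4 ≤ 5 ≤ 6 (triangle on l)  ✓
L = 5 + 1 + 5 = 11 (odd)  ✗

parity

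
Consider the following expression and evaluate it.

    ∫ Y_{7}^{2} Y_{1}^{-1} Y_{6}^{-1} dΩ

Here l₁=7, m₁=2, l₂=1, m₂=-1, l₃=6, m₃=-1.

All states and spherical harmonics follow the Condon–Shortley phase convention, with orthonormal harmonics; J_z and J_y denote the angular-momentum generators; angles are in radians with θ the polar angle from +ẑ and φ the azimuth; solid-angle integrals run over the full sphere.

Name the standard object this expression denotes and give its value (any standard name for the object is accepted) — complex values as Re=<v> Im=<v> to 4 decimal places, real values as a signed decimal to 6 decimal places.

This is a Gaunt coefficient — the integral of a triple product of spherical harmonics over the sphere.
m-sum 0 ✓  L=14 even ✓  6≤6≤8 ✓
Π(2lᵢ+1) = 15×3×13 = 585
triangle coeff Δ(7,1,6) = 1/1365
Σ_t [1,1]: t=1:−1/518400 = -1/518400
(3j)²=7/195 [(7 1 6; 0 0 0)], sign=-1
Σ_t [0,0]: t=0:+1/1209600 = 1/1209600
(3j)²=12/455 [(7 1 6; 2 -1 -1)], sign=-1
⇒ 4πI² = 36/65
I = (+1)√(36/65/(4π)) = 0.20993732

Gaunt coefficient, +0.209937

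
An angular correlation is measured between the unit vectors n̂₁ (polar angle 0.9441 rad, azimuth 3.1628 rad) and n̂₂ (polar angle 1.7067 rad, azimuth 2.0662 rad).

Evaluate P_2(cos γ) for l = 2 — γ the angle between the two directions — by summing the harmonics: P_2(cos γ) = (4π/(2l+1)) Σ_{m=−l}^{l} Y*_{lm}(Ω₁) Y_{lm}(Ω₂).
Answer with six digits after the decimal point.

Addition theorem: P_2(cos γ) = (4π/5) Σ_m Y*_{lm}(Ω₁) Y_{lm}(Ω₂), m = −2…2:
  m=-2: Y*=(0.253187, 0.010745)  Y=(-0.207798, 0.317175)  product (-0.056020, 0.078072)
  m=-1: Y*=(-0.366897, -0.007782)  Y=(0.049300, 0.091237)  product (-0.017378, -0.033858)
  m=+0: Y*=(0.010045, -0.000000)  Y=(-0.298023, 0.000000)  product (-0.002994, 0.000000)
  m=+1: Y*=(0.366897, -0.007782)  Y=(-0.049300, 0.091237)  product (-0.017378, 0.033858)
  m=+2: Y*=(0.253187, -0.010745)  Y=(-0.207798, -0.317175)  product (-0.056020, -0.078072)
Accumulated sum (-0.149789, 0.000000); after 4π/(2l+1) scaling, (-0.376462, 0.000000) ⇒ P_2 = -0.376462

-0.376462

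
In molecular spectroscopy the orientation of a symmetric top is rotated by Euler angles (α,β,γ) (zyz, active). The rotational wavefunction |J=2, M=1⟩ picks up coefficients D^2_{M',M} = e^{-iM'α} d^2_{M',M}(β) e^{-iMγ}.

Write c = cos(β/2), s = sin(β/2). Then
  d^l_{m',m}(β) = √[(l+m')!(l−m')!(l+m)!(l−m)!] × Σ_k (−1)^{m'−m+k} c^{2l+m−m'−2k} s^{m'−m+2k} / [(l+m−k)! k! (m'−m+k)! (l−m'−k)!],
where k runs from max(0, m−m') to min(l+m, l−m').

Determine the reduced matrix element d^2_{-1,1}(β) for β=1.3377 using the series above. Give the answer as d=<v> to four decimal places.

d^2_{-1,1}(β=1.3377) via the finite sum:
c=cos(1.337700/2)=0.784535, s=sin(1.337700/2)=0.620084; N=√[1·6·6·1]=6.000000
Admissible k: 2..3 (factorial args all ≥0)
  k=2: (−1)^0·6.0000/(2)·0.7845^2·0.6201^2 = +0.709982
  k=3: (−1)^1·6.0000/(6)·0.7845^0·0.6201^4 = -0.147844
d^2_{-1,1}(1.3377) = +0.709982 -0.147844 = +0.562139

d=0.5621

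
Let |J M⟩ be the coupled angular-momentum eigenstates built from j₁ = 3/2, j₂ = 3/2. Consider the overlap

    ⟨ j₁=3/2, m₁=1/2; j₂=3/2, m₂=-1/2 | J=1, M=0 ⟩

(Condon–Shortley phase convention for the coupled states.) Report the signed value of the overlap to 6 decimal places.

√[3·2!1!1!/5! · 2!1!1!2!1!1!] = √(1/5)
  +(−1)^0/∏(0,2,1,1,0,0)! = 1/2  (running 1/2)
  +(−1)^1/∏(1,1,0,0,1,1)! = -1  (running -1/2)
⟨..|..⟩ = √(1/5)·(-1/2) = -0.223607

−√(1/20) = -0.223607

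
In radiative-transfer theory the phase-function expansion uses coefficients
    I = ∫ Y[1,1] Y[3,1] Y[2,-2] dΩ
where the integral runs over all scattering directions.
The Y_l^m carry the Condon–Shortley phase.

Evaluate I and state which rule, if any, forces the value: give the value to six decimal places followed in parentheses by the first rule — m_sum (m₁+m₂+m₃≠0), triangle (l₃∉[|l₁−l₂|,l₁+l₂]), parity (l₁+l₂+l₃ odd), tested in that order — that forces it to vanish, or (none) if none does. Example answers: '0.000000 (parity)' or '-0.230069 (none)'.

Checks pass: Σm=0; 6 even; l₃=2∈[2,4].
(2·1+1)(2·3+1)(2·2+1) = 105
Δ: 2! 0! 4! / 7! → 1/105
sum: t=1:−1/4 = -1/4
3j²(1 3 2; 0 0 0) = Δ·Π!·Σ² = 3/35  (sign -1)
sum: t=0:+1/48 = 1/48
3j²(1 3 2; 1 1 -2) = Δ·Π!·Σ² = 1/105  (sign +1)
combine: 4πI² = 105·3/35·1/105 = 3/35
take √, sign -1: I = -0.08258890
No selection rule forces the value: the integral is nonzero (none).

-0.082589 (none)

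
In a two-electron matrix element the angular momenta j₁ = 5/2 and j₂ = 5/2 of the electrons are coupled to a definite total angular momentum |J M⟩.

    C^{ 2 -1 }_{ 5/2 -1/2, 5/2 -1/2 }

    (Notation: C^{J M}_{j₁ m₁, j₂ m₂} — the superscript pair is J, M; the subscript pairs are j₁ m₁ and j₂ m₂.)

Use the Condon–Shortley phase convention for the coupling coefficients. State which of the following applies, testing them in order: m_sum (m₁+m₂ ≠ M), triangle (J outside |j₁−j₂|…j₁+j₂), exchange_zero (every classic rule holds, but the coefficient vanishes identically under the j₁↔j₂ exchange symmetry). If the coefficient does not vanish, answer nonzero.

m-sum: m₁+m₂ = -1/2+(-1/2) = -1, M = -1  ✓
triangle: |j₁−j₂| = 0 ≤ J = 2 ≤ j₁+j₂ = 5  ✓
exchange: j₁=j₂ and m₁=m₂, and (−1)^(j₁+j₂−J) = (−1)^3 = −1 forces ⟨j₁m₁;j₂m₂|JM⟩ = −⟨j₂m₂;j₁m₁|JM⟩ = −⟨j₁m₁;j₂m₂|JM⟩ ⇒ the coefficient vanishes identically
Racah sum check: Σ_k collapses to 0 ⇒ CG = 0

exchange_zero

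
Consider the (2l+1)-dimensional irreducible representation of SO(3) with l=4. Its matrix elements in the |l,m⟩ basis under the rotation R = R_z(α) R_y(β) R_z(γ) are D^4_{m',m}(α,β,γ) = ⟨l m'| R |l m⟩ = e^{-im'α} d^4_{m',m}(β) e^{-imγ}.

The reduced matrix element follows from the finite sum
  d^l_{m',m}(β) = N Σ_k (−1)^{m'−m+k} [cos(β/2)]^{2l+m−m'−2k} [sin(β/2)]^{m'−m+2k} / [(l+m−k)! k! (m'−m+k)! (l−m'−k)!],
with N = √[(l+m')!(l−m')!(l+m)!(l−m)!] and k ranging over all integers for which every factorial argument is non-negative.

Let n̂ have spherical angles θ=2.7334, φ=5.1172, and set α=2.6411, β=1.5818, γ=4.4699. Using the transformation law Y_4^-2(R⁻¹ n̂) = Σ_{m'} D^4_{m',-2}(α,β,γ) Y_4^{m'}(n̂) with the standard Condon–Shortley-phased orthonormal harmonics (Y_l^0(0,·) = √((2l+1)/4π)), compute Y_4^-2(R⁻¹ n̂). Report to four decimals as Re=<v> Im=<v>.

Re=0.0588 Im=-0.0926

Need the full column D^4_{m',-2} for m'=−4..4 at α=2.6411, β=1.5818, γ=4.4699.
cos(β/2)=0.703206, sin(β/2)=0.710986
d^4_{-4,-2}: single k=2 term ⇒ +0.323442;  D = +0.256575+0.196936i
d^4_{-3,-2}: k∈[1..2] ⇒ +0.226205 -0.693715 = -0.467510;  D = +0.188778+0.427702i
d^4_{-2,-2}: k∈[0..2] ⇒ +0.059794 -0.733497 +0.937273 = +0.263570;  D = -0.022333+0.262623i
d^4_{-1,-2}: k∈[0..2] ⇒ -0.256492 +1.310998 -0.893447 = +0.161059;  D = +0.088981-0.134248i
d^4_{0,-2}: k∈[0..2] ⇒ +0.579880 -1.580756 +0.605974 = -0.394902;  D = +0.349364-0.184099i
d^4_{1,-2}: k∈[0..2] ⇒ -0.873999 +1.340170 -0.273998 = +0.192173;  D = +0.192150+0.002981i
d^4_{2,-2}: k∈[0..2] ⇒ +0.937273 -0.766503 +0.065297 = +0.236066;  D = -0.205330-0.116478i
d^4_{3,-2}: k∈[0..1] ⇒ -0.709152 +0.241644 = -0.467508;  D = -0.246070-0.397508i
d^4_{4,-2}: single k=0 term ⇒ +0.337996;  D = -0.018177-0.337507i
Y_4^{m'}(θ=2.7334,φ=5.1172) and Σ D·Y over m':
  (+0.2566+0.1969i)·(-0.0005-0.0110i)  (+0.1888+0.4277i)·(+0.0673+0.0251i)  (-0.0223+0.2626i)·(-0.1780+0.1869i)  (+0.0890-0.1342i)·(-0.1967-0.4590i)  (+0.3494-0.1841i)·(+0.2715+0.0000i)  (+0.1922+0.0030i)·(+0.1967-0.4590i)  (-0.2053-0.1165i)·(-0.1780-0.1869i)  (-0.2461-0.3975i)·(-0.0673+0.0251i)  (-0.0182-0.3375i)·(-0.0005+0.0110i)
Y_4^-2(R⁻¹ n̂) = +0.058831-0.092648i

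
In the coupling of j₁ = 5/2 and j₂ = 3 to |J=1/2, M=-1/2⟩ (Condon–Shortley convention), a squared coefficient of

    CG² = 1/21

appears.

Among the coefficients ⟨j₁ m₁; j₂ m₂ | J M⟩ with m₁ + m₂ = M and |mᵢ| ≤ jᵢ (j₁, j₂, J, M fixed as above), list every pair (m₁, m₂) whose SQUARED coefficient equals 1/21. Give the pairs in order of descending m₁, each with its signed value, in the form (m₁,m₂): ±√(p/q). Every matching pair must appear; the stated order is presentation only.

(-5/2,2): −√(1/21)

Admissible pairs with m₁+m₂ = M = -1/2: (-5/2,2), (-3/2,1), (-1/2,0), (1/2,-1), (3/2,-2), (5/2,-3)
  (m₁,m₂)=(5/2,-3): CG² = 2/7, CG = +√(2/7)
  (m₁,m₂)=(3/2,-2): CG² = 5/21, CG = −√(5/21)
  (m₁,m₂)=(1/2,-1): CG² = 4/21, CG = +√(4/21)
  (m₁,m₂)=(-1/2,0): CG² = 1/7, CG = −√(1/7)
  (m₁,m₂)=(-3/2,1): CG² = 2/21, CG = +√(2/21)
  (m₁,m₂)=(-5/2,2): CG² = 1/21, CG = −√(1/21)   ← matches the target
Pairs with CG² = 1/21: (-5/2,2): −√(1/21)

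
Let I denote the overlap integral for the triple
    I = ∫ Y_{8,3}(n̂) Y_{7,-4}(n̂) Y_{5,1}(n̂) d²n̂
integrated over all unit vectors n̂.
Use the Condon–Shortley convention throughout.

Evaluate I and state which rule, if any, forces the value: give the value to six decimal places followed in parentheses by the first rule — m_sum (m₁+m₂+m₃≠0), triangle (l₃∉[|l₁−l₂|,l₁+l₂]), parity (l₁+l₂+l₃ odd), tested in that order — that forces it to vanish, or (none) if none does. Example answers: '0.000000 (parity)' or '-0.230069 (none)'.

Checks pass: Σm=0; 20 even; l₃=5∈[1,15].
(2·8+1)(2·7+1)(2·5+1) = 2805
Δ: 10! 6! 4! / 21! → 1/814773960
sum: t=3:−1/87091200 t=4:+1/4976640 t=5:−1/2073600 t=6:+1/4976640 t=7:−1/87091200 = -1/9676800
3j²(8 7 5; 0 0 0) = Δ·Π!·Σ² = 360/46189  (sign +1)
sum: t=0:+1/2612736000 t=1:−1/69672960 t=2:+1/17418240 t=3:−1/34836480 = 11/746496000
3j²(8 7 5; 3 -4 1) = Δ·Π!·Σ² = 1331/251940  (sign +1)
combine: 4πI² = 2805·360/46189·1331/251940 = 119790/1037153
take √, sign +1: I = 0.09587027
No selection rule forces the value: the integral is nonzero (none).

0.095870 (none)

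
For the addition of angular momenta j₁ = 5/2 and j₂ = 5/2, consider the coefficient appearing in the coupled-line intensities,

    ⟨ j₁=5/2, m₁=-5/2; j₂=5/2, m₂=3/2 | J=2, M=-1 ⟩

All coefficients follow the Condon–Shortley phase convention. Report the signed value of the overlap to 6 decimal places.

-0.597614  (= −√(5/14))

triangle: 3!*2!*2!/8! = 24/40320
(j±m)!: 0!*5!*4!*1!*1!*3! = 17280
prefactor² = (2J+1)*Δ*N² = 360/7
  k=3: −1/(3!*0!*2!*1!*0!*1!) = -1/12
Σ = -1/12  ⇒  CG² = 360/7*(-1/12)² = 5/14
CG = −√(5/14) = -0.597614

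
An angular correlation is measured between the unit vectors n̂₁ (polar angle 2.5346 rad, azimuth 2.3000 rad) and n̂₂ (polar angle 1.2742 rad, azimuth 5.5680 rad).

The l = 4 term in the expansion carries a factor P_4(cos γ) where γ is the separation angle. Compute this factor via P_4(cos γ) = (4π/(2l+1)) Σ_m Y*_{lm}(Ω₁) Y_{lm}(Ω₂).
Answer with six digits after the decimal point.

-0.284127

Summing Y*_{l m}(θ₁,φ₁)·Y_{l m}(θ₂,φ₂) over m ∈ [−4, 4]; prefactor 4π/(2·4+1) = 1.396263:
  m=-4: Y*=(-0.045667, 0.010441)  Y=(-0.355657, 0.102599)  product (0.015170, -0.008399)
  m=-3: Y*=(-0.155636, -0.110363)  Y=(-0.173944, 0.268554)  product (0.056710, -0.022600)
  m=-2: Y*=(-0.045439, -0.402599)  Y=(-0.017217, -0.121799)  product (-0.048254, 0.012466)
  m=-1: Y*=(0.254374, -0.284699)  Y=(-0.239798, -0.208285)  product (-0.120297, 0.015288)
  m=+0: Y*=(-0.138501, -0.000000)  Y=(0.073286, 0.000000)  product (-0.010150, -0.000000)
  m=+1: Y*=(-0.254374, -0.284699)  Y=(0.239798, -0.208285)  product (-0.120297, -0.015288)
  m=+2: Y*=(-0.045439, 0.402599)  Y=(-0.017217, 0.121799)  product (-0.048254, -0.012466)
  m=+3: Y*=(0.155636, -0.110363)  Y=(0.173944, 0.268554)  product (0.056710, 0.022600)
  m=+4: Y*=(-0.045667, -0.010441)  Y=(-0.355657, -0.102599)  product (0.015170, 0.008399)
Accumulated sum (-0.203491, 0.000000); after 4π/(2l+1) scaling, (-0.284127, 0.000000) ⇒ P_4 = -0.284127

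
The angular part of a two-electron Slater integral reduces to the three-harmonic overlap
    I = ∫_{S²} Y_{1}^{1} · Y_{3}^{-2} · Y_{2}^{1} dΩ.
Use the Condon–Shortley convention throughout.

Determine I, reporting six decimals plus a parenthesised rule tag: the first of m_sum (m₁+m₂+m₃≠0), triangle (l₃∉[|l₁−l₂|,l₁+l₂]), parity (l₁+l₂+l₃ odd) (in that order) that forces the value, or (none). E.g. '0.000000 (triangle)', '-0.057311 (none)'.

m-sum 0 ✓  L=6 even ✓  2≤2≤4 ✓
Π(2lᵢ+1) = 3×7×5 = 105
triangle coeff Δ(1,3,2) = 1/105
Σ_t [1,1]: t=1:−1/4 = -1/4
(3j)²=3/35 [(1 3 2; 0 0 0)], sign=-1
Σ_t [0,0]: t=0:+1/12 = 1/12
(3j)²=2/21 [(1 3 2; 1 -2 1)], sign=-1
⇒ 4πI² = 6/7
I = (+1)√(6/7/(4π)) = 0.26116903
No selection rule forces the value: the integral is nonzero (none).

0.261169 (none)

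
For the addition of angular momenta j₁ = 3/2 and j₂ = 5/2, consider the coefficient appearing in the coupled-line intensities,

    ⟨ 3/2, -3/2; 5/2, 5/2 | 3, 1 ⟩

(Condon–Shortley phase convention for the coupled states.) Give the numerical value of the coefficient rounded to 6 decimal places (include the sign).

−√(1/8) = -0.353553

triangle: 1!·2!·4!/8! = 48/40320
(j±m)!: 0!·3!·5!·0!·4!·2! = 34560
prefactor² = (2J+1)·Δ·N² = 288
  k=1: −1/(1!·0!·2!·4!·0!·0!) = -1/48
Σ = -1/48  ⇒  CG² = 288·(-1/48)² = 1/8
CG = −√(1/8) = -0.353553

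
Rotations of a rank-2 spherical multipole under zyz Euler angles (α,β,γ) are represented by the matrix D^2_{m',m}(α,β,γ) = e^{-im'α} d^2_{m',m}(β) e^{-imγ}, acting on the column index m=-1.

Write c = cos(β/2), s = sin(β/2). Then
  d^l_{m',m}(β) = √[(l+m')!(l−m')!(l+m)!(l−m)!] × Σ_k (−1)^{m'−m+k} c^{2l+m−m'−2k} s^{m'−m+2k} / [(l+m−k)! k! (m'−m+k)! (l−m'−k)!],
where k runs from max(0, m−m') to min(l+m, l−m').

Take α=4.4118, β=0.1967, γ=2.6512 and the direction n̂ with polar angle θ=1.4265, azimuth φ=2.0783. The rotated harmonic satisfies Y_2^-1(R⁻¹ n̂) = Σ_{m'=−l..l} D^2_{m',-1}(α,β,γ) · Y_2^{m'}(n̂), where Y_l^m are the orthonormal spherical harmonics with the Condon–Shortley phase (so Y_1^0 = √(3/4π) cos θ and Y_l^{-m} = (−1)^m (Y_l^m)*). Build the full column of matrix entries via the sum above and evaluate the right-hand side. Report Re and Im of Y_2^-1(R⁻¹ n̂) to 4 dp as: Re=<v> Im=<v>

Need the full column D^2_{m',-1} for m'=−2..2 at α=4.4118, β=0.1967, γ=2.6512.
cos(β/2)=0.995168, sin(β/2)=0.098192
d^2_{-2,-1}: single k=1 term ⇒ +0.193550;  D = +0.089244-0.171747i
d^2_{-1,-1}: k∈[0..1] ⇒ +0.980810 -0.028646 = +0.952164;  D = +0.677030+0.669512i
d^2_{0,-1}: k∈[0..1] ⇒ -0.237049 +0.002308 = -0.234741;  D = +0.207077-0.110557i
d^2_{1,-1}: k∈[0..1] ⇒ +0.028646 -0.000093 = +0.028553;  D = -0.005387-0.028040i
d^2_{2,-1}: single k=0 term ⇒ -0.001884;  D = -0.001873-0.000208i
Y_2^{m'}(θ=1.4265,φ=2.0783) and Σ D·Y over m':
  (+0.0892-0.1717i)·(-0.1996+0.3213i)  (+0.6770+0.6695i)·(-0.0534-0.0961i)  (+0.2071-0.1106i)·(-0.2958+0.0000i)  (-0.0054-0.0280i)·(+0.0534-0.0961i)  (-0.0019-0.0002i)·(-0.1996-0.3213i)
Y_2^-1(R⁻¹ n̂) = +0.001598-0.005493i

Re=0.0016 Im=-0.0055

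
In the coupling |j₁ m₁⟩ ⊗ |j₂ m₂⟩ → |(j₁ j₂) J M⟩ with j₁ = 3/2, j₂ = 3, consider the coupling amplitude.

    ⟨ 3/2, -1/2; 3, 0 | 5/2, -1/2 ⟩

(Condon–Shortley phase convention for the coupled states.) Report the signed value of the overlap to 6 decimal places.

-0.414039  (= −√(6/35))

√[6·2!1!4!/8! · 1!2!3!3!2!3!] = √(216/35)
  +(−1)^1/∏(1,1,1,2,0,2)! = -1/4  (running -1/4)
  +(−1)^2/∏(2,0,0,1,1,3)! = 1/12  (running -1/6)
⟨..|..⟩ = √(216/35)·(-1/6) = -0.414039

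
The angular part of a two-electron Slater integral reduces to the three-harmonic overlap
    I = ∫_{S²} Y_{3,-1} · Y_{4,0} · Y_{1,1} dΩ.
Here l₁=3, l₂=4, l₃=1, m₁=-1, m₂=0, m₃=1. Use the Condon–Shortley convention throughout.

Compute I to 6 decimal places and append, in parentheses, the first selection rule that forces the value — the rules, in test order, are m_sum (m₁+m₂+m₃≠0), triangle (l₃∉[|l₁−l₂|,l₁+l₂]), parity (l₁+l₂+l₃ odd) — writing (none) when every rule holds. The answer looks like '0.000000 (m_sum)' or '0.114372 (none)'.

0.150786 (none)

m-sum 0 ✓  L=8 even ✓  1≤1≤7 ✓
Π(2lᵢ+1) = 7×9×3 = 189
triangle coeff Δ(3,4,1) = 1/252
Σ_t [3,3]: t=3:−1/36 = -1/36
(3j)²=4/63 [(3 4 1; 0 0 0)], sign=+1
Σ_t [4,4]: t=4:+1/96 = 1/96
(3j)²=1/42 [(3 4 1; -1 0 1)], sign=+1
⇒ 4πI² = 2/7
I = (+1)√(2/7/(4π)) = 0.15078601
No selection rule forces the value: the integral is nonzero (none).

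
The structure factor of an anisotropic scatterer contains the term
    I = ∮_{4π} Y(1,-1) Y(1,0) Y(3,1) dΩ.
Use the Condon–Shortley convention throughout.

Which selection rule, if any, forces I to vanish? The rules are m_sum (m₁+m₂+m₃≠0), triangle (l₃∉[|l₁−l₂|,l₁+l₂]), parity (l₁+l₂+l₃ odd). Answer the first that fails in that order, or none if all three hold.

m₁+m₂+m₃ = -1 + 0 + 1 = 0  ✓
triangle: need |l₁−l₂| ≤ l₃ ≤ l₁+l₂ = [0,2]; l₃=3 is outside  ✗
parity: l₁+l₂+l₃ = 5 is odd

triangle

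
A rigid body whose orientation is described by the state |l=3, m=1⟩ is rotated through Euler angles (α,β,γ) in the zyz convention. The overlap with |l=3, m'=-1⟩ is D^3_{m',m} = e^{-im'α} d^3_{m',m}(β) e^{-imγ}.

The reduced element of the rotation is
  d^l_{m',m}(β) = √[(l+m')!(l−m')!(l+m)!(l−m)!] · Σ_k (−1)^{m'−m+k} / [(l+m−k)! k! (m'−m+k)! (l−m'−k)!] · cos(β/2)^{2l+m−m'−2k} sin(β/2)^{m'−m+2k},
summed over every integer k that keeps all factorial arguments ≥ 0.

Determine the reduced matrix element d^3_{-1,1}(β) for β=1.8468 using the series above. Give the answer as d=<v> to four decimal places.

d^3_{-1,1}(β=1.8468) via the finite sum:
c=cos(1.846800/2)=0.603112, s=sin(1.846800/2)=0.797657; N=√[2·24·24·2]=48.000000
The bounds max(0,m−m')=2 and min(l+m,l−m')=4 give 3 terms
  k=2: (−1)^0·48.0000/(8)·0.6031^4·0.7977^2 = +0.505096
  k=3: (−1)^1·48.0000/(6)·0.6031^2·0.7977^4 = -1.178012
  k=4: (−1)^2·48.0000/(48)·0.6031^0·0.7977^6 = +0.257571
d^3_{-1,1}(1.8468) = +0.505096 -1.178012 +0.257571 = -0.415345

d=-0.4153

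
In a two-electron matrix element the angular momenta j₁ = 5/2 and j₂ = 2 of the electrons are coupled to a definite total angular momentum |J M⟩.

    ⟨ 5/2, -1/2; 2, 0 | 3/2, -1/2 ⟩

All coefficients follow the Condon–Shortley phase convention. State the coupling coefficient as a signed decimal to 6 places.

j₁+j₂−J=3  J+j₁−j₂=2  J−j₁+j₂=1  j₁+j₂+J+1=7
(j₁±m₁, j₂±m₂, J±M) = (2,3,2,2,1,2)
P² = 32/35
sum k=1..2:
  [1] −1/4 = -1/4
  [2] +1/2 = 1/2
S = 1/4
C² = P²·S² = 2/35 ; C = +0.239046

+√(2/35) = +0.239046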